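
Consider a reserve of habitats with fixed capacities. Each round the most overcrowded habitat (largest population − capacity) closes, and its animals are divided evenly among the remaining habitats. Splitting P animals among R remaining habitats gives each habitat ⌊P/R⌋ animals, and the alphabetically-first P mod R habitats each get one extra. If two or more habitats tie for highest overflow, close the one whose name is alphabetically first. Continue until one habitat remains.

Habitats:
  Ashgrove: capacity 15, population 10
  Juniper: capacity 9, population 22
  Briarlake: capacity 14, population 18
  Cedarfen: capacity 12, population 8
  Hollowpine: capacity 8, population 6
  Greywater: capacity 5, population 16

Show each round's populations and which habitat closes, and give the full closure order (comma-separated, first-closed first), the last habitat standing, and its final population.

Closure order: Juniper, Greywater, Briarlake, Hollowpine, Ashgrove
Last habitat: Cedarfen with 80 animals

Round 1: Ashgrove=10 Briarlake=18 Cedarfen=8 Greywater=16 Hollowpine=6 Juniper=22 → close Juniper (overflow 13)
  22÷5 = 4 each, +1 to first 2
Round 2: Ashgrove=15 Briarlake=23 Cedarfen=12 Greywater=20 Hollowpine=10 → close Greywater (overflow 15)
  20÷4 = 5 each, +1 to first 0
Round 3: Ashgrove=20 Briarlake=28 Cedarfen=17 Hollowpine=15 → close Briarlake (overflow 14)
  28÷3 = 9 each, +1 to first 1
Round 4: Ashgrove=30 Cedarfen=26 Hollowpine=24 → close Hollowpine (overflow 16)
  24÷2 = 12 each, +1 to first 0
Round 5: Ashgrove=42 Cedarfen=38 → close Ashgrove (overflow 27)
  42÷1 = 42 each, +1 to first 0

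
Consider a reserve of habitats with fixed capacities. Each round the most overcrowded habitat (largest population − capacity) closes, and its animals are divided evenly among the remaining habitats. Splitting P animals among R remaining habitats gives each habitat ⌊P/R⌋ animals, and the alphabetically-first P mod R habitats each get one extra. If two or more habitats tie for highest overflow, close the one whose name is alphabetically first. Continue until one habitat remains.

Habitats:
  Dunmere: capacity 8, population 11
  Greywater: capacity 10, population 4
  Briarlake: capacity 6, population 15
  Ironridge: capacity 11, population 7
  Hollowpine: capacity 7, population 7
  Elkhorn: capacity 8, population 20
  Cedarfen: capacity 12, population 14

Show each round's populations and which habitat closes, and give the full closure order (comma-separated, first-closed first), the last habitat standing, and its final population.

Round 1: Briarlake=15 Cedarfen=14 Dunmere=11 Elkhorn=20 Greywater=4 Hollowpine=7 Ironridge=7 → close Elkhorn (overflow 12)
  20÷6 = 3 each, +1 to first 2
Round 2: Briarlake=19 Cedarfen=18 Dunmere=14 Greywater=7 Hollowpine=10 Ironridge=10 → close Briarlake (overflow 13)
  19÷5 = 3 each, +1 to first 4
Round 3: Cedarfen=22 Dunmere=18 Greywater=11 Hollowpine=14 Ironridge=13 → close Cedarfen (overflow 10)
  22÷4 = 5 each, +1 to first 2
Round 4: Dunmere=24 Greywater=17 Hollowpine=19 Ironridge=18 → close Dunmere (overflow 16)
  24÷3 = 8 each, +1 to first 0
Round 5: Greywater=25 Hollowpine=27 Ironridge=26 → close Hollowpine (overflow 20)
  27÷2 = 13 each, +1 to first 1
Round 6: Greywater=39 Ironridge=39 → close Greywater (overflow 29)
  39÷1 = 39 each, +1 to first 0

Closure order: Elkhorn, Briarlake, Cedarfen, Dunmere, Hollowpine, Greywater
Last habitat: Ironridge with 78 animals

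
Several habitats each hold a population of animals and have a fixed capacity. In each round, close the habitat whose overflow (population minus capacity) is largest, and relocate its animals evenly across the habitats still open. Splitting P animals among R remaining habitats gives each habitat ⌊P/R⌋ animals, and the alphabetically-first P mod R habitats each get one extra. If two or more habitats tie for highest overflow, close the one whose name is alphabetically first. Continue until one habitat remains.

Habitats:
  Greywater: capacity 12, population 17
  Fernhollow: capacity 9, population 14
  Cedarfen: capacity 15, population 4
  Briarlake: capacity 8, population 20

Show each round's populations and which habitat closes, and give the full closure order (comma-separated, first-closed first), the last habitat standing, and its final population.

Closure order: Briarlake, Fernhollow, Greywater
Last habitat: Cedarfen with 55 animals

Round 1: Briarlake=20 Cedarfen=4 Fernhollow=14 Greywater=17 → close Briarlake (overflow 12)
  20÷3 = 6 each, +1 to first 2
Round 2: Cedarfen=11 Fernhollow=21 Greywater=23 → close Fernhollow (overflow 12)
  21÷2 = 10 each, +1 to first 1
Round 3: Cedarfen=22 Greywater=33 → close Greywater (overflow 21)
  33÷1 = 33 each, +1 to first 0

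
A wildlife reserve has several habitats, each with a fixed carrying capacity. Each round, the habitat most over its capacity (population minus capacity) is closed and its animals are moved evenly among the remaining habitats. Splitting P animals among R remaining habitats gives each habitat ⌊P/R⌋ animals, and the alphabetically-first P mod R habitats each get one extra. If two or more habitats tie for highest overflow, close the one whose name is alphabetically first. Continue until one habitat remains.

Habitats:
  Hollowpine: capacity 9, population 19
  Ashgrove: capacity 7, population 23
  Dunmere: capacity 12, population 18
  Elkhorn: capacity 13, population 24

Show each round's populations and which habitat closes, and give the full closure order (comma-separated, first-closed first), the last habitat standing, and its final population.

Round 1: Ashgrove=23 Dunmere=18 Elkhorn=24 Hollowpine=19 → close Ashgrove (overflow 16)
  23÷3 = 7 each, +1 to first 2
Round 2: Dunmere=26 Elkhorn=32 Hollowpine=26 → close Elkhorn (overflow 19)
  32÷2 = 16 each, +1 to first 0
Round 3: Dunmere=42 Hollowpine=42 → close Hollowpine (overflow 33)
  42÷1 = 42 each, +1 to first 0

Closure order: Ashgrove, Elkhorn, Hollowpine
Last habitat: Dunmere with 84 animals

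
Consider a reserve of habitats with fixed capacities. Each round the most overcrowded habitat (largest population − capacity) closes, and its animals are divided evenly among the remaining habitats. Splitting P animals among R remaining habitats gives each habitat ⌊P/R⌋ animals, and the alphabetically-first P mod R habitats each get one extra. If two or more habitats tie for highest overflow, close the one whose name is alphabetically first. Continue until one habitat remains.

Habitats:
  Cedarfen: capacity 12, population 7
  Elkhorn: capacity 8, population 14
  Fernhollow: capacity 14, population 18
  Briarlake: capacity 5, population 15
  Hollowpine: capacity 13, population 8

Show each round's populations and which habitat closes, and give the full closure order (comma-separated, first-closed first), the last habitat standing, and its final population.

Round 1: Briarlake=15 Cedarfen=7 Elkhorn=14 Fernhollow=18 Hollowpine=8 → close Briarlake (overflow 10)
  15÷4 = 3 each, +1 to first 3
Round 2: Cedarfen=11 Elkhorn=18 Fernhollow=22 Hollowpine=11 → close Elkhorn (overflow 10)
  18÷3 = 6 each, +1 to first 0
Round 3: Cedarfen=17 Fernhollow=28 Hollowpine=17 → close Fernhollow (overflow 14)
  28÷2 = 14 each, +1 to first 0
Round 4: Cedarfen=31 Hollowpine=31 → close Cedarfen (overflow 19)
  31÷1 = 31 each, +1 to first 0

Closure order: Briarlake, Elkhorn, Fernhollow, Cedarfen
Last habitat: Hollowpine with 62 animals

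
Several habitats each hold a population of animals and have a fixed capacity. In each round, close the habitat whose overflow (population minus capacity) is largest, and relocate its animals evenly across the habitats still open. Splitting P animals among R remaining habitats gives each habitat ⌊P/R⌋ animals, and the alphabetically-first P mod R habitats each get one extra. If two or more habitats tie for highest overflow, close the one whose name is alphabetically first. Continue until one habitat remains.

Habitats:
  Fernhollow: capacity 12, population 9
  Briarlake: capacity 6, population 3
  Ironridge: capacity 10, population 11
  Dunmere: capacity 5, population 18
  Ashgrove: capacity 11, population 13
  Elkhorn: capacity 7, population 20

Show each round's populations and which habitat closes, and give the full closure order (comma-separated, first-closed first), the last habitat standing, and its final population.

Closure order: Dunmere, Elkhorn, Ashgrove, Ironridge, Briarlake
Last habitat: Fernhollow with 74 animals

Round 1: Ashgrove=13 Briarlake=3 Dunmere=18 Elkhorn=20 Fernhollow=9 Ironridge=11 → close Dunmere (overflow 13)
  18÷5 = 3 each, +1 to first 3
Round 2: Ashgrove=17 Briarlake=7 Elkhorn=24 Fernhollow=12 Ironridge=14 → close Elkhorn (overflow 17)
  24÷4 = 6 each, +1 to first 0
Round 3: Ashgrove=23 Briarlake=13 Fernhollow=18 Ironridge=20 → close Ashgrove (overflow 12)
  23÷3 = 7 each, +1 to first 2
Round 4: Briarlake=21 Fernhollow=26 Ironridge=27 → close Ironridge (overflow 17)
  27÷2 = 13 each, +1 to first 1
Round 5: Briarlake=35 Fernhollow=39 → close Briarlake (overflow 29)
  35÷1 = 35 each, +1 to first 0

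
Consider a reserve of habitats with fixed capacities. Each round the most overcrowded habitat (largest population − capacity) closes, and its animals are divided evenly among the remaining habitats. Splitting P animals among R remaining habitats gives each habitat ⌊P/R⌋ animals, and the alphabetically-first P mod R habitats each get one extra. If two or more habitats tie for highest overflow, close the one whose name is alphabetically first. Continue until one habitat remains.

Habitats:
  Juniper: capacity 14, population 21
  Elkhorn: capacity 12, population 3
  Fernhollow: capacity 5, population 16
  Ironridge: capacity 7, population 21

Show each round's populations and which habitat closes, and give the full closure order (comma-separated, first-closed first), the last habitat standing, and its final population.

Round 1: Elkhorn=3 Fernhollow=16 Ironridge=21 Juniper=21 → close Ironridge (overflow 14)
  21÷3 = 7 each, +1 to first 0
Round 2: Elkhorn=10 Fernhollow=23 Juniper=28 → close Fernhollow (overflow 18)
  23÷2 = 11 each, +1 to first 1
Round 3: Elkhorn=22 Juniper=39 → close Juniper (overflow 25)
  39÷1 = 39 each, +1 to first 0

Closure order: Ironridge, Fernhollow, Juniper
Last habitat: Elkhorn with 61 animals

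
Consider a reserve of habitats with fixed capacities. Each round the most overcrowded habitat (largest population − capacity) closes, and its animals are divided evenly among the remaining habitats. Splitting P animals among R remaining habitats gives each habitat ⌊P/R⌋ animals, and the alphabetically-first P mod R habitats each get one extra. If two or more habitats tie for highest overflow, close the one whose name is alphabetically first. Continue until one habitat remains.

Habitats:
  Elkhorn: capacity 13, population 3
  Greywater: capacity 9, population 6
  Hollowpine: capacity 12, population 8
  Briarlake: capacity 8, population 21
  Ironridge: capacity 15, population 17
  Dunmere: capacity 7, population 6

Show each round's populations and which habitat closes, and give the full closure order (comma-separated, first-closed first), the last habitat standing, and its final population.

Closure order: Briarlake, Ironridge, Dunmere, Greywater, Hollowpine
Last habitat: Elkhorn with 61 animals

Round 1: Briarlake=21 Dunmere=6 Elkhorn=3 Greywater=6 Hollowpine=8 Ironridge=17 → close Briarlake (overflow 13)
  21÷5 = 4 each, +1 to first 1
Round 2: Dunmere=11 Elkhorn=7 Greywater=10 Hollowpine=12 Ironridge=21 → close Ironridge (overflow 6)
  21÷4 = 5 each, +1 to first 1
Round 3: Dunmere=17 Elkhorn=12 Greywater=15 Hollowpine=17 → close Dunmere (overflow 10)
  17÷3 = 5 each, +1 to first 2
Round 4: Elkhorn=18 Greywater=21 Hollowpine=22 → close Greywater (overflow 12)
  21÷2 = 10 each, +1 to first 1
Round 5: Elkhorn=29 Hollowpine=32 → close Hollowpine (overflow 20)
  32÷1 = 32 each, +1 to first 0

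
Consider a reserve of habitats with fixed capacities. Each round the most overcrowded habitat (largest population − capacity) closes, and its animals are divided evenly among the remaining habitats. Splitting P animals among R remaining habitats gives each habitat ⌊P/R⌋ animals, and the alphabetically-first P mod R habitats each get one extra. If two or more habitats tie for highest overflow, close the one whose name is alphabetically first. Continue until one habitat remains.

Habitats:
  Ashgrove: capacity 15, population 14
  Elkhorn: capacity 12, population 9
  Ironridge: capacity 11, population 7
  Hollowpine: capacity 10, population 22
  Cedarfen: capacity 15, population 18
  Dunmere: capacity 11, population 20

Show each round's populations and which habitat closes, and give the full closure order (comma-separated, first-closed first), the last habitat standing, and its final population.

Round 1: Ashgrove=14 Cedarfen=18 Dunmere=20 Elkhorn=9 Hollowpine=22 Ironridge=7 → close Hollowpine (overflow 12)
  22÷5 = 4 each, +1 to first 2
Round 2: Ashgrove=19 Cedarfen=23 Dunmere=24 Elkhorn=13 Ironridge=11 → close Dunmere (overflow 13)
  24÷4 = 6 each, +1 to first 0
Round 3: Ashgrove=25 Cedarfen=29 Elkhorn=19 Ironridge=17 → close Cedarfen (overflow 14)
  29÷3 = 9 each, +1 to first 2
Round 4: Ashgrove=35 Elkhorn=29 Ironridge=26 → close Ashgrove (overflow 20)
  35÷2 = 17 each, +1 to first 1
Round 5: Elkhorn=47 Ironridge=43 → close Elkhorn (overflow 35)
  47÷1 = 47 each, +1 to first 0

Closure order: Hollowpine, Dunmere, Cedarfen, Ashgrove, Elkhorn
Last habitat: Ironridge with 90 animals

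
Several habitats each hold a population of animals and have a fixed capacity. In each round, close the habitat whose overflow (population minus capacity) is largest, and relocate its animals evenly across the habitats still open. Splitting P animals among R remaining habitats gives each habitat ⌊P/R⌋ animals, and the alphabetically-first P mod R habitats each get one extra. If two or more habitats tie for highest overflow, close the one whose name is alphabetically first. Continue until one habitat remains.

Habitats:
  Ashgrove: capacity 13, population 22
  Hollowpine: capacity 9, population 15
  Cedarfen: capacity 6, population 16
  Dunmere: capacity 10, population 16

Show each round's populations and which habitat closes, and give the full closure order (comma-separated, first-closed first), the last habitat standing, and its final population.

Closure order: Cedarfen, Ashgrove, Dunmere
Last habitat: Hollowpine with 69 animals

Round 1: Ashgrove=22 Cedarfen=16 Dunmere=16 Hollowpine=15 → close Cedarfen (overflow 10)
  16÷3 = 5 each, +1 to first 1
Round 2: Ashgrove=28 Dunmere=21 Hollowpine=20 → close Ashgrove (overflow 15)
  28÷2 = 14 each, +1 to first 0
Round 3: Dunmere=35 Hollowpine=34 → close Dunmere (overflow 25)
  35÷1 = 35 each, +1 to first 0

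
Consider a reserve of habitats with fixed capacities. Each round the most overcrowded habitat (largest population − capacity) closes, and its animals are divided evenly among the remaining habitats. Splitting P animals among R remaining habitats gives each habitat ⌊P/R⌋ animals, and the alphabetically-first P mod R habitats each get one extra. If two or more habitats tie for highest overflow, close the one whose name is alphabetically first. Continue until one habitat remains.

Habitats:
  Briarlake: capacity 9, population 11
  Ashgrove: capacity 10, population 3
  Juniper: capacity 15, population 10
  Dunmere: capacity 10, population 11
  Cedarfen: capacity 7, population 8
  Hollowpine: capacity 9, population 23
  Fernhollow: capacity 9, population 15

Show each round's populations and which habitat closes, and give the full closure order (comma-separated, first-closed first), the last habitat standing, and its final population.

Closure order: Hollowpine, Fernhollow, Briarlake, Cedarfen, Dunmere, Ashgrove
Last habitat: Juniper with 81 animals

Round 1: Ashgrove=3 Briarlake=11 Cedarfen=8 Dunmere=11 Fernhollow=15 Hollowpine=23 Juniper=10 → close Hollowpine (overflow 14)
  23÷6 = 3 each, +1 to first 5
Round 2: Ashgrove=7 Briarlake=15 Cedarfen=12 Dunmere=15 Fernhollow=19 Juniper=13 → close Fernhollow (overflow 10)
  19÷5 = 3 each, +1 to first 4
Round 3: Ashgrove=11 Briarlake=19 Cedarfen=16 Dunmere=19 Juniper=16 → close Briarlake (overflow 10)
  19÷4 = 4 each, +1 to first 3
Round 4: Ashgrove=16 Cedarfen=21 Dunmere=24 Juniper=20 → close Cedarfen (overflow 14)
  21÷3 = 7 each, +1 to first 0
Round 5: Ashgrove=23 Dunmere=31 Juniper=27 → close Dunmere (overflow 21)
  31÷2 = 15 each, +1 to first 1
Round 6: Ashgrove=39 Juniper=42 → close Ashgrove (overflow 29)
  39÷1 = 39 each, +1 to first 0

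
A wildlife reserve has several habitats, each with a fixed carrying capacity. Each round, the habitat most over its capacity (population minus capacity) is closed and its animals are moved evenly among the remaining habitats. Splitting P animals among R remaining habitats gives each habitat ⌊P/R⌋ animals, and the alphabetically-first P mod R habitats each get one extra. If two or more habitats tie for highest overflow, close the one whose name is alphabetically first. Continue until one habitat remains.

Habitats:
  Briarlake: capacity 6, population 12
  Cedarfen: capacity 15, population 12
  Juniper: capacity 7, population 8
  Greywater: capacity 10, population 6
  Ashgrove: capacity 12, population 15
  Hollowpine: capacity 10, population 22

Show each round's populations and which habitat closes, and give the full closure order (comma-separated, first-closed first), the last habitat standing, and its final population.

Closure order: Hollowpine, Briarlake, Ashgrove, Juniper, Cedarfen
Last habitat: Greywater with 75 animals

Round 1: Ashgrove=15 Briarlake=12 Cedarfen=12 Greywater=6 Hollowpine=22 Juniper=8 → close Hollowpine (overflow 12)
  22÷5 = 4 each, +1 to first 2
Round 2: Ashgrove=20 Briarlake=17 Cedarfen=16 Greywater=10 Juniper=12 → close Briarlake (overflow 11)
  17÷4 = 4 each, +1 to first 1
Round 3: Ashgrove=25 Cedarfen=20 Greywater=14 Juniper=16 → close Ashgrove (overflow 13)
  25÷3 = 8 each, +1 to first 1
Round 4: Cedarfen=29 Greywater=22 Juniper=24 → close Juniper (overflow 17)
  24÷2 = 12 each, +1 to first 0
Round 5: Cedarfen=41 Greywater=34 → close Cedarfen (overflow 26)
  41÷1 = 41 each, +1 to first 0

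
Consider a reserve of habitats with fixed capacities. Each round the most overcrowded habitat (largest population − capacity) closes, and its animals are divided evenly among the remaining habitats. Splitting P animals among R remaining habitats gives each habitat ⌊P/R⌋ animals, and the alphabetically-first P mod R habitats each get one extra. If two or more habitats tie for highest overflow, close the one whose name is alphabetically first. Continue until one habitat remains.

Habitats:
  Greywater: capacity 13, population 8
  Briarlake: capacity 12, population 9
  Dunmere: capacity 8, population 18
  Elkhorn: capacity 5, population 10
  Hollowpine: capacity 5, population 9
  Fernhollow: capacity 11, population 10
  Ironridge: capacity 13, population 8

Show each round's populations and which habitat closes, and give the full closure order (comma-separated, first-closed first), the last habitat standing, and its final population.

Closure order: Dunmere, Elkhorn, Hollowpine, Fernhollow, Briarlake, Greywater
Last habitat: Ironridge with 72 animals

Round 1: Briarlake=9 Dunmere=18 Elkhorn=10 Fernhollow=10 Greywater=8 Hollowpine=9 Ironridge=8 → close Dunmere (overflow 10)
  18÷6 = 3 each, +1 to first 0
Round 2: Briarlake=12 Elkhorn=13 Fernhollow=13 Greywater=11 Hollowpine=12 Ironridge=11 → close Elkhorn (overflow 8)
  13÷5 = 2 each, +1 to first 3
Round 3: Briarlake=15 Fernhollow=16 Greywater=14 Hollowpine=14 Ironridge=13 → close Hollowpine (overflow 9)
  14÷4 = 3 each, +1 to first 2
Round 4: Briarlake=19 Fernhollow=20 Greywater=17 Ironridge=16 → close Fernhollow (overflow 9)
  20÷3 = 6 each, +1 to first 2
Round 5: Briarlake=26 Greywater=24 Ironridge=22 → close Briarlake (overflow 14)
  26÷2 = 13 each, +1 to first 0
Round 6: Greywater=37 Ironridge=35 → close Greywater (overflow 24)
  37÷1 = 37 each, +1 to first 0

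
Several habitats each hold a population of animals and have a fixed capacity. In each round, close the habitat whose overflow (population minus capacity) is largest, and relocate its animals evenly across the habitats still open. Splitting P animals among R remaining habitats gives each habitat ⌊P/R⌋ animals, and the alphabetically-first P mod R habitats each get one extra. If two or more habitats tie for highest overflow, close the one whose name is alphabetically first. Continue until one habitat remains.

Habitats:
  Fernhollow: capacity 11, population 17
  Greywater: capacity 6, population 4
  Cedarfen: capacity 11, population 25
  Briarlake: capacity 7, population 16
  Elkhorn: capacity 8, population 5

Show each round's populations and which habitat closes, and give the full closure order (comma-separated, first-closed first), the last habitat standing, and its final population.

Closure order: Cedarfen, Briarlake, Fernhollow, Elkhorn
Last habitat: Greywater with 67 animals

Round 1: Briarlake=16 Cedarfen=25 Elkhorn=5 Fernhollow=17 Greywater=4 → close Cedarfen (overflow 14)
  25÷4 = 6 each, +1 to first 1
Round 2: Briarlake=23 Elkhorn=11 Fernhollow=23 Greywater=10 → close Briarlake (overflow 16)
  23÷3 = 7 each, +1 to first 2
Round 3: Elkhorn=19 Fernhollow=31 Greywater=17 → close Fernhollow (overflow 20)
  31÷2 = 15 each, +1 to first 1
Round 4: Elkhorn=35 Greywater=32 → close Elkhorn (overflow 27)
  35÷1 = 35 each, +1 to first 0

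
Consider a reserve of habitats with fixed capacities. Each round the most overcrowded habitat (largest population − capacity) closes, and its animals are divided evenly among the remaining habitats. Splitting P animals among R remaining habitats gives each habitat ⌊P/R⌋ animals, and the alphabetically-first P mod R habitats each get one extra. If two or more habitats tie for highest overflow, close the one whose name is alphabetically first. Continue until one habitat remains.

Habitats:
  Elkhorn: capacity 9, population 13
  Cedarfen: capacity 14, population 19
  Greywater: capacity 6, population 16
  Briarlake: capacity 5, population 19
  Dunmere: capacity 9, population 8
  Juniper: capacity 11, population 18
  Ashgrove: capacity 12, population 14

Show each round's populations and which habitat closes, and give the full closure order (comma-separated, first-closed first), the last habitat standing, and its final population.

Round 1: Ashgrove=14 Briarlake=19 Cedarfen=19 Dunmere=8 Elkhorn=13 Greywater=16 Juniper=18 → close Briarlake (overflow 14)
  19÷6 = 3 each, +1 to first 1
Round 2: Ashgrove=18 Cedarfen=22 Dunmere=11 Elkhorn=16 Greywater=19 Juniper=21 → close Greywater (overflow 13)
  19÷5 = 3 each, +1 to first 4
Round 3: Ashgrove=22 Cedarfen=26 Dunmere=15 Elkhorn=20 Juniper=24 → close Juniper (overflow 13)
  24÷4 = 6 each, +1 to first 0
Round 4: Ashgrove=28 Cedarfen=32 Dunmere=21 Elkhorn=26 → close Cedarfen (overflow 18)
  32÷3 = 10 each, +1 to first 2
Round 5: Ashgrove=39 Dunmere=32 Elkhorn=36 → close Ashgrove (overflow 27)
  39÷2 = 19 each, +1 to first 1
Round 6: Dunmere=52 Elkhorn=55 → close Elkhorn (overflow 46)
  55÷1 = 55 each, +1 to first 0

Closure order: Briarlake, Greywater, Juniper, Cedarfen, Ashgrove, Elkhorn
Last habitat: Dunmere with 107 animals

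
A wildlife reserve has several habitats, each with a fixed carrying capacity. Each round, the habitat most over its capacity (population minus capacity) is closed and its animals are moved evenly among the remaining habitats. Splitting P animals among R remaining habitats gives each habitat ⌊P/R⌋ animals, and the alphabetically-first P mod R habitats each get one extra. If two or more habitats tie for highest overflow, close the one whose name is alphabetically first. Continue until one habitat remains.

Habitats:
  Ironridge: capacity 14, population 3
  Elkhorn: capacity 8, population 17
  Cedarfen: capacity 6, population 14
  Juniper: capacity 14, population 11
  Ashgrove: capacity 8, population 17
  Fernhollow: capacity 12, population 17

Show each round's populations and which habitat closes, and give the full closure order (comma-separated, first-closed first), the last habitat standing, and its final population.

Closure order: Ashgrove, Elkhorn, Cedarfen, Fernhollow, Juniper
Last habitat: Ironridge with 79 animals

Round 1: Ashgrove=17 Cedarfen=14 Elkhorn=17 Fernhollow=17 Ironridge=3 Juniper=11 → close Ashgrove (overflow 9)
  17÷5 = 3 each, +1 to first 2
Round 2: Cedarfen=18 Elkhorn=21 Fernhollow=20 Ironridge=6 Juniper=14 → close Elkhorn (overflow 13)
  21÷4 = 5 each, +1 to first 1
Round 3: Cedarfen=24 Fernhollow=25 Ironridge=11 Juniper=19 → close Cedarfen (overflow 18)
  24÷3 = 8 each, +1 to first 0
Round 4: Fernhollow=33 Ironridge=19 Juniper=27 → close Fernhollow (overflow 21)
  33÷2 = 16 each, +1 to first 1
Round 5: Ironridge=36 Juniper=43 → close Juniper (overflow 29)
  43÷1 = 43 each, +1 to first 0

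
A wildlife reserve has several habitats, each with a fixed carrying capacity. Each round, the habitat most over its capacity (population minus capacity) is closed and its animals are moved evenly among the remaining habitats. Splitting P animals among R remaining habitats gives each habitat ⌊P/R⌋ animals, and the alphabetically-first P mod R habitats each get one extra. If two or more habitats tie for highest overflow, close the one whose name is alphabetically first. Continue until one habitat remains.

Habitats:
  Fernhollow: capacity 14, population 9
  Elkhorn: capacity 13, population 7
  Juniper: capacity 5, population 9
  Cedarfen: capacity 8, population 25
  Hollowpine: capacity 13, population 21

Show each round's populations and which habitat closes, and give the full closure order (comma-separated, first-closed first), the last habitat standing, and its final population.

Round 1: Cedarfen=25 Elkhorn=7 Fernhollow=9 Hollowpine=21 Juniper=9 → close Cedarfen (overflow 17)
  25÷4 = 6 each, +1 to first 1
Round 2: Elkhorn=14 Fernhollow=15 Hollowpine=27 Juniper=15 → close Hollowpine (overflow 14)
  27÷3 = 9 each, +1 to first 0
Round 3: Elkhorn=23 Fernhollow=24 Juniper=24 → close Juniper (overflow 19)
  24÷2 = 12 each, +1 to first 0
Round 4: Elkhorn=35 Fernhollow=36 → close Elkhorn (overflow 22)
  35÷1 = 35 each, +1 to first 0

Closure order: Cedarfen, Hollowpine, Juniper, Elkhorn
Last habitat: Fernhollow with 71 animals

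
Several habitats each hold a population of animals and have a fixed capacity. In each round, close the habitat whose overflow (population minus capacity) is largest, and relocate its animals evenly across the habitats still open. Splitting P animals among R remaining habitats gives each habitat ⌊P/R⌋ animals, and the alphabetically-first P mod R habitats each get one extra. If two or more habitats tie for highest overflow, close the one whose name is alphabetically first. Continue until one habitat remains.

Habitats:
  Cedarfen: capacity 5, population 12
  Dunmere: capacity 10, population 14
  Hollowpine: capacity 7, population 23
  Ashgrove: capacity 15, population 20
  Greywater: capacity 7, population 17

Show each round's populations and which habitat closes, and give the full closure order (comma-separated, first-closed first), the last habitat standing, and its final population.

Closure order: Hollowpine, Greywater, Cedarfen, Ashgrove
Last habitat: Dunmere with 86 animals

Round 1: Ashgrove=20 Cedarfen=12 Dunmere=14 Greywater=17 Hollowpine=23 → close Hollowpine (overflow 16)
  23÷4 = 5 each, +1 to first 3
Round 2: Ashgrove=26 Cedarfen=18 Dunmere=20 Greywater=22 → close Greywater (overflow 15)
  22÷3 = 7 each, +1 to first 1
Round 3: Ashgrove=34 Cedarfen=25 Dunmere=27 → close Cedarfen (overflow 20)
  25÷2 = 12 each, +1 to first 1
Round 4: Ashgrove=47 Dunmere=39 → close Ashgrove (overflow 32)
  47÷1 = 47 each, +1 to first 0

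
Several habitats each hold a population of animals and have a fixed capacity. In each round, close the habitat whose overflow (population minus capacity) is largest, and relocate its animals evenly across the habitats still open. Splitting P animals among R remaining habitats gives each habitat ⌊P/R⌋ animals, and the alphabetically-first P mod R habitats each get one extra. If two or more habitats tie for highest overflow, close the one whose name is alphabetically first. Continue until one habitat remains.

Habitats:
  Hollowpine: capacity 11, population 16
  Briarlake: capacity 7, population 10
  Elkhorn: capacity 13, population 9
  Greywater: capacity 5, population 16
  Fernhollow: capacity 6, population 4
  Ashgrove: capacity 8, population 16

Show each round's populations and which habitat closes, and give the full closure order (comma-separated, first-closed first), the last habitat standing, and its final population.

Closure order: Greywater, Ashgrove, Hollowpine, Briarlake, Fernhollow
Last habitat: Elkhorn with 71 animals

Round 1: Ashgrove=16 Briarlake=10 Elkhorn=9 Fernhollow=4 Greywater=16 Hollowpine=16 → close Greywater (overflow 11)
  16÷5 = 3 each, +1 to first 1
Round 2: Ashgrove=20 Briarlake=13 Elkhorn=12 Fernhollow=7 Hollowpine=19 → close Ashgrove (overflow 12)
  20÷4 = 5 each, +1 to first 0
Round 3: Briarlake=18 Elkhorn=17 Fernhollow=12 Hollowpine=24 → close Hollowpine (overflow 13)
  24÷3 = 8 each, +1 to first 0
Round 4: Briarlake=26 Elkhorn=25 Fernhollow=20 → close Briarlake (overflow 19)
  26÷2 = 13 each, +1 to first 0
Round 5: Elkhorn=38 Fernhollow=33 → close Fernhollow (overflow 27)
  33÷1 = 33 each, +1 to first 0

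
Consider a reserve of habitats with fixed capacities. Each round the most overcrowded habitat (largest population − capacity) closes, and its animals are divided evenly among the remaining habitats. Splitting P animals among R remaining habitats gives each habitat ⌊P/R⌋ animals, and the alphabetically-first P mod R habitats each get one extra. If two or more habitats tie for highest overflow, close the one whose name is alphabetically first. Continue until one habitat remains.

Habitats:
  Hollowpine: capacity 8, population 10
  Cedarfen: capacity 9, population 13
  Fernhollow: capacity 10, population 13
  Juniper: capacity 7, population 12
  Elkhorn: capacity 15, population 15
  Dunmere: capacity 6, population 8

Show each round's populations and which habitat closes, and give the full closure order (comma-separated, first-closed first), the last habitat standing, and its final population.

Closure order: Juniper, Cedarfen, Dunmere, Fernhollow, Hollowpine
Last habitat: Elkhorn with 71 animals

Round 1: Cedarfen=13 Dunmere=8 Elkhorn=15 Fernhollow=13 Hollowpine=10 Juniper=12 → close Juniper (overflow 5)
  12÷5 = 2 each, +1 to first 2
Round 2: Cedarfen=16 Dunmere=11 Elkhorn=17 Fernhollow=15 Hollowpine=12 → close Cedarfen (overflow 7)
  16÷4 = 4 each, +1 to first 0
Round 3: Dunmere=15 Elkhorn=21 Fernhollow=19 Hollowpine=16 → close Dunmere (overflow 9)
  15÷3 = 5 each, +1 to first 0
Round 4: Elkhorn=26 Fernhollow=24 Hollowpine=21 → close Fernhollow (overflow 14)
  24÷2 = 12 each, +1 to first 0
Round 5: Elkhorn=38 Hollowpine=33 → close Hollowpine (overflow 25)
  33÷1 = 33 each, +1 to first 0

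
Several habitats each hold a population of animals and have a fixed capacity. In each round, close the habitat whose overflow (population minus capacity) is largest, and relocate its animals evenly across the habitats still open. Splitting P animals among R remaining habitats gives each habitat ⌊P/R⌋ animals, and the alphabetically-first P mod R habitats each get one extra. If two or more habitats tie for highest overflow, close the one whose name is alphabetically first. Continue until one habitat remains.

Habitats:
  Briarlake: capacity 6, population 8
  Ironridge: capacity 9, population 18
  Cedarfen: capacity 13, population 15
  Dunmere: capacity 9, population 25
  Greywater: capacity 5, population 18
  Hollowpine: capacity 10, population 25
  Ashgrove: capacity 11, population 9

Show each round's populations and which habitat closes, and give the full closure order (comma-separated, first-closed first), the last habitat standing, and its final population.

Closure order: Dunmere, Hollowpine, Greywater, Ironridge, Briarlake, Cedarfen
Last habitat: Ashgrove with 118 animals

Round 1: Ashgrove=9 Briarlake=8 Cedarfen=15 Dunmere=25 Greywater=18 Hollowpine=25 Ironridge=18 → close Dunmere (overflow 16)
  25÷6 = 4 each, +1 to first 1
Round 2: Ashgrove=14 Briarlake=12 Cedarfen=19 Greywater=22 Hollowpine=29 Ironridge=22 → close Hollowpine (overflow 19)
  29÷5 = 5 each, +1 to first 4
Round 3: Ashgrove=20 Briarlake=18 Cedarfen=25 Greywater=28 Ironridge=27 → close Greywater (overflow 23)
  28÷4 = 7 each, +1 to first 0
Round 4: Ashgrove=27 Briarlake=25 Cedarfen=32 Ironridge=34 → close Ironridge (overflow 25)
  34÷3 = 11 each, +1 to first 1
Round 5: Ashgrove=39 Briarlake=36 Cedarfen=43 → close Briarlake (overflow 30)
  36÷2 = 18 each, +1 to first 0
Round 6: Ashgrove=57 Cedarfen=61 → close Cedarfen (overflow 48)
  61÷1 = 61 each, +1 to first 0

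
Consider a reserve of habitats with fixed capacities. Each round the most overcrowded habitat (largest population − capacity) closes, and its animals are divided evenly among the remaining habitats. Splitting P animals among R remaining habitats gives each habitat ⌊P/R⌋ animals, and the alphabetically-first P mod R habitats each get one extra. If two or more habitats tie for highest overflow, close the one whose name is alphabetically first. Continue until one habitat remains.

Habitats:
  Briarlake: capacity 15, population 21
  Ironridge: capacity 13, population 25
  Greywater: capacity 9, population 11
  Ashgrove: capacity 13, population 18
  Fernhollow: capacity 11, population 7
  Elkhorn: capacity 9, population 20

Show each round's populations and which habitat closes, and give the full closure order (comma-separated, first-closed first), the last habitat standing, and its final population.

Round 1: Ashgrove=18 Briarlake=21 Elkhorn=20 Fernhollow=7 Greywater=11 Ironridge=25 → close Ironridge (overflow 12)
  25÷5 = 5 each, +1 to first 0
Round 2: Ashgrove=23 Briarlake=26 Elkhorn=25 Fernhollow=12 Greywater=16 → close Elkhorn (overflow 16)
  25÷4 = 6 each, +1 to first 1
Round 3: Ashgrove=30 Briarlake=32 Fernhollow=18 Greywater=22 → close Ashgrove (overflow 17)
  30÷3 = 10 each, +1 to first 0
Round 4: Briarlake=42 Fernhollow=28 Greywater=32 → close Briarlake (overflow 27)
  42÷2 = 21 each, +1 to first 0
Round 5: Fernhollow=49 Greywater=53 → close Greywater (overflow 44)
  53÷1 = 53 each, +1 to first 0

Closure order: Ironridge, Elkhorn, Ashgrove, Briarlake, Greywater
Last habitat: Fernhollow with 102 animals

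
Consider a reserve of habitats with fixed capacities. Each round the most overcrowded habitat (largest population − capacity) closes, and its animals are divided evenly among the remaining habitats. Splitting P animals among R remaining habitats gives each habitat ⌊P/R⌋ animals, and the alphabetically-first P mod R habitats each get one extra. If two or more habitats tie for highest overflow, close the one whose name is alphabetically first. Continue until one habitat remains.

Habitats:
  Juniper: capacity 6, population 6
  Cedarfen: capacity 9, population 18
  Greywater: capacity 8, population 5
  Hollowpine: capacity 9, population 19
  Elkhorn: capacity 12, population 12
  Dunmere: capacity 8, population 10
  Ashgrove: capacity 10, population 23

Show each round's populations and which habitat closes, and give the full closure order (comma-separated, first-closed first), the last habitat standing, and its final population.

Closure order: Ashgrove, Hollowpine, Cedarfen, Dunmere, Elkhorn, Greywater
Last habitat: Juniper with 93 animals

Round 1: Ashgrove=23 Cedarfen=18 Dunmere=10 Elkhorn=12 Greywater=5 Hollowpine=19 Juniper=6 → close Ashgrove (overflow 13)
  23÷6 = 3 each, +1 to first 5
Round 2: Cedarfen=22 Dunmere=14 Elkhorn=16 Greywater=9 Hollowpine=23 Juniper=9 → close Hollowpine (overflow 14)
  23÷5 = 4 each, +1 to first 3
Round 3: Cedarfen=27 Dunmere=19 Elkhorn=21 Greywater=13 Juniper=13 → close Cedarfen (overflow 18)
  27÷4 = 6 each, +1 to first 3
Round 4: Dunmere=26 Elkhorn=28 Greywater=20 Juniper=19 → close Dunmere (overflow 18)
  26÷3 = 8 each, +1 to first 2
Round 5: Elkhorn=37 Greywater=29 Juniper=27 → close Elkhorn (overflow 25)
  37÷2 = 18 each, +1 to first 1
Round 6: Greywater=48 Juniper=45 → close Greywater (overflow 40)
  48÷1 = 48 each, +1 to first 0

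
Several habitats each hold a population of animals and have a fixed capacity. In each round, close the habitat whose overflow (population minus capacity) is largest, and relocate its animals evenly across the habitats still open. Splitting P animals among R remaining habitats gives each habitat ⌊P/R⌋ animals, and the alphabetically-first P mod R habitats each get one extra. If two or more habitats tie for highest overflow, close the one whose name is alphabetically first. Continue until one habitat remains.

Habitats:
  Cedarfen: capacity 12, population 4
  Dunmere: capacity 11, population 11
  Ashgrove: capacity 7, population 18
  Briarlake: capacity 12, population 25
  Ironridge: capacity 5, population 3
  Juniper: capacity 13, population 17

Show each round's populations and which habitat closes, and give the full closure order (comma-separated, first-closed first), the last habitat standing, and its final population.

Round 1: Ashgrove=18 Briarlake=25 Cedarfen=4 Dunmere=11 Ironridge=3 Juniper=17 → close Briarlake (overflow 13)
  25÷5 = 5 each, +1 to first 0
Round 2: Ashgrove=23 Cedarfen=9 Dunmere=16 Ironridge=8 Juniper=22 → close Ashgrove (overflow 16)
  23÷4 = 5 each, +1 to first 3
Round 3: Cedarfen=15 Dunmere=22 Ironridge=14 Juniper=27 → close Juniper (overflow 14)
  27÷3 = 9 each, +1 to first 0
Round 4: Cedarfen=24 Dunmere=31 Ironridge=23 → close Dunmere (overflow 20)
  31÷2 = 15 each, +1 to first 1
Round 5: Cedarfen=40 Ironridge=38 → close Ironridge (overflow 33)
  38÷1 = 38 each, +1 to first 0

Closure order: Briarlake, Ashgrove, Juniper, Dunmere, Ironridge
Last habitat: Cedarfen with 78 animals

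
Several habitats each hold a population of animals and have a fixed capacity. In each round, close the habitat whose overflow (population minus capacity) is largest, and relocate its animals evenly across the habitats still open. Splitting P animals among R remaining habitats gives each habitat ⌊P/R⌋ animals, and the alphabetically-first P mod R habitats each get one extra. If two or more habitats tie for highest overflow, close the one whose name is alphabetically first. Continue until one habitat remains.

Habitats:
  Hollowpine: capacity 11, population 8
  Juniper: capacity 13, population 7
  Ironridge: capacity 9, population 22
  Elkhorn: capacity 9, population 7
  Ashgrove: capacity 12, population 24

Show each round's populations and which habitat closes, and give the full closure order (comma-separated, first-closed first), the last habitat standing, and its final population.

Closure order: Ironridge, Ashgrove, Elkhorn, Hollowpine
Last habitat: Juniper with 68 animals

Round 1: Ashgrove=24 Elkhorn=7 Hollowpine=8 Ironridge=22 Juniper=7 → close Ironridge (overflow 13)
  22÷4 = 5 each, +1 to first 2
Round 2: Ashgrove=30 Elkhorn=13 Hollowpine=13 Juniper=12 → close Ashgrove (overflow 18)
  30÷3 = 10 each, +1 to first 0
Round 3: Elkhorn=23 Hollowpine=23 Juniper=22 → close Elkhorn (overflow 14)
  23÷2 = 11 each, +1 to first 1
Round 4: Hollowpine=35 Juniper=33 → close Hollowpine (overflow 24)
  35÷1 = 35 each, +1 to first 0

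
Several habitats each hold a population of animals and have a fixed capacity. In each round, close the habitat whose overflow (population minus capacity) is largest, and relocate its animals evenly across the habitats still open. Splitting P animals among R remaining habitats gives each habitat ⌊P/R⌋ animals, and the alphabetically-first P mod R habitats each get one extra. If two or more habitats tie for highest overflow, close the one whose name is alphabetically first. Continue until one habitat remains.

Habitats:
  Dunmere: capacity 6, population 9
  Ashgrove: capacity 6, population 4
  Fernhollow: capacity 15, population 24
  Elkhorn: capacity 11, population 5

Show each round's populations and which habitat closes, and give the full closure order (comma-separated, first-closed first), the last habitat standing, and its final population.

Round 1: Ashgrove=4 Dunmere=9 Elkhorn=5 Fernhollow=24 → close Fernhollow (overflow 9)
  24÷3 = 8 each, +1 to first 0
Round 2: Ashgrove=12 Dunmere=17 Elkhorn=13 → close Dunmere (overflow 11)
  17÷2 = 8 each, +1 to first 1
Round 3: Ashgrove=21 Elkhorn=21 → close Ashgrove (overflow 15)
  21÷1 = 21 each, +1 to first 0

Closure order: Fernhollow, Dunmere, Ashgrove
Last habitat: Elkhorn with 42 animals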